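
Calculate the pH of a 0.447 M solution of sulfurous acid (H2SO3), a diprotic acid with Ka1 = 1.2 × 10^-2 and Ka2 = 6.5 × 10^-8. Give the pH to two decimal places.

pH = 1.17

Since Ka1 ≫ Ka2, the first ionization dominates [H+].
Ka1 = x²/(0.447 − x) = 1.2 × 10^-2
Solving the quadratic: x = (−Ka1 + √(Ka1² + 4·Ka1·C₀))/2 = 6.75 × 10^-2 M
pH = −log(6.75 × 10^-2) = 1.17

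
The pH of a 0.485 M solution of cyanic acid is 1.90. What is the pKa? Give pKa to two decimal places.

[H+] = 10^(-1.90) = 1.26 × 10^-2 M
At equilibrium [HA] = 0.485 − 1.26 × 10^-2 = 4.72 × 10^-1 M
Ka = [H+][A-]/[HA] = (1.26 × 10^-2)² / 4.72 × 10^-1 = 3.36 × 10^-4
pKa = -log(3.36 × 10^-4) = 3.47

pKa = 3.47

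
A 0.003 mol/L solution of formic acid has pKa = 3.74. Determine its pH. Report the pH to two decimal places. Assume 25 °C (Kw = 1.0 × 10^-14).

pH = 3.18

HCOOH ⇌ HCOO- + H+
Ka = 10^(−3.74) = 1.82 × 10^-4
Ka = [H+]²/(0.003 − [H+]) = 1.82 × 10^-4
Here C₀/Ka ≈ 16.5, so the small-[H+] approximation fails. Use the quadratic:
[H+] = (−Ka + √(Ka² + 4·Ka·C₀))/2 = 6.54 × 10^-4 M
pH = −log(6.54 × 10^-4) = 3.18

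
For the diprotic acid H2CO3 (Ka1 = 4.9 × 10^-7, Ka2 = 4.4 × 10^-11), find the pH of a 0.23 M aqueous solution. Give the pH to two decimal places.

Since Ka1 ≫ Ka2, the first ionization dominates [H+].
Ka1 = x²/(0.23 − x) = 4.9 × 10^-7
x ≈ √(4.9 × 10^-7 × 0.23) = 3.36 × 10^-4 M
pH = −log(3.36 × 10^-4) = 3.47

pH = 3.47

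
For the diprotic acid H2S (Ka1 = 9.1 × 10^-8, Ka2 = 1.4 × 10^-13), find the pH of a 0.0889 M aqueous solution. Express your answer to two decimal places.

pH = 4.05

Ka1 ≫ Ka2, so treat the first dissociation as the only significant source of H+.
Ka1 = x²/(0.0889 − x) = 9.1 × 10^-8
x ≈ √(9.1 × 10^-8 × 0.0889) = 8.99 × 10^-5 M
pH = −log(8.99 × 10^-5) = 4.05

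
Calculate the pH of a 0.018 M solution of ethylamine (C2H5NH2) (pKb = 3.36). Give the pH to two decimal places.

C2H5NH2 + H2O ⇌ C2H5NH3+ + OH-
Kb = 10^(−3.36) = 4.37 × 10^-4
Kb = [OH-]²/(0.018 − [OH-]) = 4.37 × 10^-4
[OH-] is not negligible relative to C₀; solve [OH-]² + 0.000437·[OH-] − 7.87e-06 = 0.
[OH-] = [−0.000437 + √(0.000437² + 3.15e-05)]/2 = 2.59 × 10^-3 M
pOH = −log(2.59 × 10^-3) = 2.59; pH = 14.00 − 2.59 = 11.41

pH = 11.41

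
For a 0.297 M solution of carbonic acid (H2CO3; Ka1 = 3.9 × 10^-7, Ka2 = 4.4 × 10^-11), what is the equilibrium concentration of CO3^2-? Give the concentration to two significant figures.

First ionization gives [H+] ≈ [HCO3-] = 3.40 × 10^-4 M.
Second step: Ka2 = [H+][CO3^2-]/[HCO3-] ≈ [CO3^2-] (since [H+] ≈ [HCO3-]).
So [CO3^2-] ≈ Ka2.

4.4 × 10^-11 M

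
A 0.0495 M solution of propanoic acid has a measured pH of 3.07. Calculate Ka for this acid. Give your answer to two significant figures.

[H+] = 10^(-3.07) = 8.51 × 10^-4 M
At equilibrium [HA] = 0.0495 − 8.51 × 10^-4 = 4.86 × 10^-2 M
Ka = [H+][A-]/[HA] = (8.51 × 10^-4)² / 4.86 × 10^-2 = 1.5 × 10^-5

Ka = 1.5 × 10^-5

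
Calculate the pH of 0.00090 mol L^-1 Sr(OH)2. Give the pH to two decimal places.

pH = 11.26

Sr(OH)2 is a strong base (each formula unit releases 2 OH-); [OH-] = 0.0018 M.
pOH = -log(0.0018) = 2.74
pH = 14.00 - 2.74 = 11.26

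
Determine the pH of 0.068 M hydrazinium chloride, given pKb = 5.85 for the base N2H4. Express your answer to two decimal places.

N2H5+ is the conjugate acid of the weak base N2H4.
Kb = 10^(−5.85) = 1.41 × 10^-6
Ka = Kw/Kb = 1.0×10^-14 / 1.41 × 10^-6 = 7.09 × 10^-9
Let x = [H+] at equilibrium. Ka = x²/(0.068 − x).
Neglecting x in the denominator: x = √(7.09 × 10^-9 × 0.068) = 2.20 × 10^-5 M
(x/C₀ = 0.032% < 5%, so the approximation holds.)
pH = −log(2.20 × 10^-5) = 4.66

pH = 4.66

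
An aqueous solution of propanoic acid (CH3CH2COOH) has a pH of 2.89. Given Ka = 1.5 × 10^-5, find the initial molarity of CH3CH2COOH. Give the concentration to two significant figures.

C₀ = 1.1 × 10^-1 M

[H+] = 10^(-2.89) = 1.29 × 10^-3 M = x
Ka = x²/(C₀ − x) ⇒ C₀ = x + x²/Ka
C₀ = 1.29 × 10^-3 + (1.29 × 10^-3)²/(1.5 × 10^-5) = 1.12 × 10^-1 M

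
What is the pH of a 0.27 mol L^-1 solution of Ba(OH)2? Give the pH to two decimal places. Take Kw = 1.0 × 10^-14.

Ba(OH)2 is a strong base (each formula unit releases 2 OH-); [OH-] = 0.54 M.
pOH = -log(0.54) = 0.27
pH = 14.00 - 0.27 = 13.73

pH = 13.73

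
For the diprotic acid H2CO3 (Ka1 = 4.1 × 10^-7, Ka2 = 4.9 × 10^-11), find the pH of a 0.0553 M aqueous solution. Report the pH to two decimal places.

Ka1 ≫ Ka2, so treat the first dissociation as the only significant source of H+.
Ka1 = x²/(0.0553 − x) = 4.1 × 10^-7
x ≈ √(4.1 × 10^-7 × 0.0553) = 1.51 × 10^-4 M
pH = −log(1.51 × 10^-4) = 3.82

pH = 3.82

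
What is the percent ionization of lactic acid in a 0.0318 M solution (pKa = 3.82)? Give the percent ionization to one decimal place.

6.7%

CH3CH(OH)COOH ⇌ CH3CH(OH)COO- + H+; let x = [H+] at equilibrium.
Ka = 10^(−3.82) = 1.51 × 10^-4
Ka = x²/(C₀ − x); solving the quadratic gives x = 2.12 × 10^-3 M.
% ionization = x/C₀ × 100% = 2.12 × 10^-3/0.0318 × 100% = 6.7%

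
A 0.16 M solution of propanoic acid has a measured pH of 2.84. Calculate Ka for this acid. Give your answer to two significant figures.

Ka = 1.3 × 10^-5

[H+] = 10^(-2.84) = 1.45 × 10^-3 M
At equilibrium [HA] = 0.16 − 1.45 × 10^-3 = 1.59 × 10^-1 M
Ka = [H+][A-]/[HA] = (1.45 × 10^-3)² / 1.59 × 10^-1 = 1.3 × 10^-5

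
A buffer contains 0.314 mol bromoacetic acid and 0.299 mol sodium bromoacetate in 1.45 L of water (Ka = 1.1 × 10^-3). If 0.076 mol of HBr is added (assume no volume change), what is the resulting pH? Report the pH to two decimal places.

pH = 2.72

After neutralization: n(BrCH2COOH) = 0.39 mol, n(BrCH2COO-) = 0.223 mol.
pKa = −log(1.1 × 10^-3) = 2.959
pH = pKa + log(n_BrCH2COO-/n_BrCH2COOH) = 2.959 + log(0.223/0.39) = 2.959 + (-0.243)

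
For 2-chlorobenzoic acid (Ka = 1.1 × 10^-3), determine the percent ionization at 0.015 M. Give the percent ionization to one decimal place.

23.7%

ClC6H4COOH ⇌ ClC6H4COO- + H+; let x = [H+] at equilibrium.
Solve x² + 0.0011x − 1.65e-05 = 0 → x = 3.55 × 10^-3 M
Fraction ionized = 3.55 × 10^-3 / 0.015 = 0.2367 → 23.7%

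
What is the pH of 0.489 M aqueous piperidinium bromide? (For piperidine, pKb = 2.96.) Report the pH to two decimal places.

pH = 5.68

C5H10NH2+ is the conjugate acid of the weak base C5H10NH.
Kb = 10^(−2.96) = 1.10 × 10^-3
Ka = Kw/Kb = 1.0×10^-14 / 1.10 × 10^-3 = 9.09 × 10^-12
Ka = [H+]²/(0.489 − [H+]) = 9.09 × 10^-12
Neglecting [H+] in the denominator: [H+] = √(9.09 × 10^-12 × 0.489) = 2.11 × 10^-6 M
Check: 0.00043% ionized — well under 5%, approximation valid.
pH = −log[H+] = −log(2.11 × 10^-6) = 5.68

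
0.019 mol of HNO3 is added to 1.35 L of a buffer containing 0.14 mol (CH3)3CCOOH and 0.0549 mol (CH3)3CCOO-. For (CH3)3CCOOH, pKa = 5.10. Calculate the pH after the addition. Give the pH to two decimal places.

pH = 4.45

After neutralization: n((CH3)3CCOOH) = 0.159 mol, n((CH3)3CCOO-) = 0.0359 mol.
pH = pKa + log([A⁻]/[HA]) = 5.10 + log(0.0359/0.159) = 5.10 -0.646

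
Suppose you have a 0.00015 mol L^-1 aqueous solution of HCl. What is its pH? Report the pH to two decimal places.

HCl is a strong acid and dissociates completely, so [H+] = 0.00015 M.
pH = -log(0.00015) = 3.82

pH = 3.82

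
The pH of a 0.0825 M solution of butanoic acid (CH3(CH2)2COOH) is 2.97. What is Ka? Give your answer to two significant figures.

Ka = 1.4 × 10^-5

[H+] = 10^(-2.97) = 1.07 × 10^-3 M
At equilibrium [HA] = 0.0825 − 1.07 × 10^-3 = 8.14 × 10^-2 M
Ka = [H+][A-]/[HA] = (1.07 × 10^-3)² / 8.14 × 10^-2 = 1.4 × 10^-5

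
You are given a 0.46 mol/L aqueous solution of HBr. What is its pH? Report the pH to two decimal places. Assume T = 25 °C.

HBr is a strong acid and dissociates completely, so [H+] = 0.46 M.
pH = -log(0.46) = 0.34

pH = 0.34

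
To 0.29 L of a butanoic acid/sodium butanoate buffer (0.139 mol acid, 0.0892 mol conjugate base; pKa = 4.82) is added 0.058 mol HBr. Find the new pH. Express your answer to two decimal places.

After neutralization: n(CH3(CH2)2COOH) = 0.197 mol, n(CH3(CH2)2COO-) = 0.0312 mol.
pH = pKa + log(n_CH3(CH2)2COO-/n_CH3(CH2)2COOH) = 4.82 + log(0.0312/0.197) = 4.82 + (-0.800)

pH = 4.02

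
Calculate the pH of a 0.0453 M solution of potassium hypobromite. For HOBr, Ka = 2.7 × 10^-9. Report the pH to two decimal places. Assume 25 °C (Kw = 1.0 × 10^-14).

pH = 10.61

OBr- is the conjugate base of the weak acid HOBr.
Kb = Kw/Ka = 1.0×10^-14 / 2.7 × 10^-9 = 3.70 × 10^-6
Kb = [OH-]²/(0.0453 − [OH-]) = 3.70 × 10^-6
Since Kb ≪ C₀, [OH-] ≈ √(Kb·C₀) = 4.09 × 10^-4 M.
pOH = 3.39, so pH = 14.00 − pOH = 10.61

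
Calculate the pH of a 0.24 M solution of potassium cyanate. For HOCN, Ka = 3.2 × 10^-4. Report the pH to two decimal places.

pH = 8.44

OCN- is the conjugate base of the weak acid HOCN.
Kb = Kw/Ka = 1.0×10^-14 / 3.2 × 10^-4 = 3.12 × 10^-11
Kb = [OH-]²/(0.24 − [OH-]) = 3.12 × 10^-11
Neglecting [OH-] in the denominator: [OH-] = √(3.12 × 10^-11 × 0.24) = 2.74 × 10^-6 M
Check: 0.0011% ionized — well under 5%, approximation valid.
pOH = −log(2.74 × 10^-6) = 5.56; pH = 14.00 − 5.56 = 8.44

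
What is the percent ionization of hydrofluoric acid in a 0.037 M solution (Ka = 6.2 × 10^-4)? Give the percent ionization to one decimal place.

HF ⇌ F- + H+; let x = [H+] at equilibrium.
Solve x² + 0.00062x − 2.29e-05 = 0 → x = 4.49 × 10^-3 M
Fraction ionized = 4.49 × 10^-3 / 0.037 = 0.1214 → 12.1%

12.1%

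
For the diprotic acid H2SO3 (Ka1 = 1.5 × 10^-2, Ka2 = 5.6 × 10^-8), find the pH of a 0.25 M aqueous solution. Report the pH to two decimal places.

pH = 1.27

Ka1 ≫ Ka2, so treat the first dissociation as the only significant source of H+.
Ka1 = x²/(0.25 − x) = 1.5 × 10^-2
Solving the quadratic: x = (−Ka1 + √(Ka1² + 4·Ka1·C₀))/2 = 5.42 × 10^-2 M
pH = −log(5.42 × 10^-2) = 1.27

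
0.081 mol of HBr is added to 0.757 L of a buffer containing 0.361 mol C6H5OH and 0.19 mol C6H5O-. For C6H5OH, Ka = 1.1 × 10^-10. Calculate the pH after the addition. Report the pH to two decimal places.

pH = 9.35

Added H+ converts C6H5O- to C6H5OH: C6H5OH → 0.442 mol, C6H5O- → 0.109 mol.
pKa = −log(1.1 × 10^-10) = 9.959
pH = pKa + log(n_C6H5O-/n_C6H5OH) = 9.959 + log(0.109/0.442) = 9.959 + (-0.608)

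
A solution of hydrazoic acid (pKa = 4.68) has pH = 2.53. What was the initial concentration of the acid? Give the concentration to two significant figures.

C₀ = 4.2 × 10^-1 M

[H+] = 10^(-2.53) = 2.95 × 10^-3 M = x
Ka = 10^(−4.68) = 2.09 × 10^-5
Ka = x²/(C₀ − x) ⇒ C₀ = x + x²/Ka
C₀ = 2.95 × 10^-3 + (2.95 × 10^-3)²/(2.09 × 10^-5) = 4.19 × 10^-1 M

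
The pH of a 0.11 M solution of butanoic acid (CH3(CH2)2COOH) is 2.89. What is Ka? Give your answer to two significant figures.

[H+] = 10^(-2.89) = 1.29 × 10^-3 M
At equilibrium [HA] = 0.11 − 1.29 × 10^-3 = 1.09 × 10^-1 M
Ka = [H+][A-]/[HA] = (1.29 × 10^-3)² / 1.09 × 10^-1 = 1.5 × 10^-5

Ka = 1.5 × 10^-5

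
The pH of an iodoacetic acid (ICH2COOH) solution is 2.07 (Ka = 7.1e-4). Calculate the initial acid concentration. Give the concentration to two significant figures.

C₀ = 1.1 × 10^-1 M

[H+] = 10^(-2.07) = 8.51 × 10^-3 M = x
Ka = x²/(C₀ − x) ⇒ C₀ = x + x²/Ka
C₀ = 8.51 × 10^-3 + (8.51 × 10^-3)²/(7.1 × 10^-4) = 1.11 × 10^-1 M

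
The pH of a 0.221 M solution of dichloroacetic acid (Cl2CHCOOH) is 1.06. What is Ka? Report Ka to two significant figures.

[H+] = 10^(-1.06) = 8.71 × 10^-2 M
At equilibrium [HA] = 0.221 − 8.71 × 10^-2 = 1.34 × 10^-1 M
Ka = [H+][A-]/[HA] = (8.71 × 10^-2)² / 1.34 × 10^-1 = 5.7 × 10^-2

Ka = 5.7 × 10^-2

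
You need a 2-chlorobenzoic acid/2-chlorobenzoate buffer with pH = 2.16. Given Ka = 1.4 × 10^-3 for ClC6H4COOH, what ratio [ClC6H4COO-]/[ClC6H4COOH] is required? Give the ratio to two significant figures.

ratio = 0.20

pKa = -log(1.4 × 10^-3) = 2.854
pH = pKa + log(r) ⇒ log(r) = 2.16 − 2.854 = -0.694
r = [ClC6H4COO-]/[ClC6H4COOH] = 10^(-0.694) = 0.202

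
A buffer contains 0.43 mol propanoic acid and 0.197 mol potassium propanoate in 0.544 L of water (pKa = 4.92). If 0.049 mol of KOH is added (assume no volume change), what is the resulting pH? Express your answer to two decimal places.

pH = 4.73

OH- converts CH3CH2COOH to CH3CH2COO-: CH3CH2COOH → 0.381 mol, CH3CH2COO- → 0.246 mol.
pH = pKa + log(n_CH3CH2COO-/n_CH3CH2COOH) = 4.92 + log(0.246/0.381) = 4.92 + (-0.190)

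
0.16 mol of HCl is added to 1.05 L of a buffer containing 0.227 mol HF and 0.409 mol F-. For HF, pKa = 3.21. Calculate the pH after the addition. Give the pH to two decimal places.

After neutralization: n(HF) = 0.387 mol, n(F-) = 0.249 mol.
pH = pKa + log([A⁻]/[HA]) = 3.21 + log(0.249/0.387) = 3.21 -0.192

pH = 3.02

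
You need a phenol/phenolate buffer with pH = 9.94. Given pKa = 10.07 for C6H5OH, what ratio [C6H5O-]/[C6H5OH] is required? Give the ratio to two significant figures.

ratio = 0.74

pH = pKa + log(r) ⇒ log(r) = 9.94 − 10.07 = -0.13
r = [C6H5O-]/[C6H5OH] = 10^(-0.13) = 0.741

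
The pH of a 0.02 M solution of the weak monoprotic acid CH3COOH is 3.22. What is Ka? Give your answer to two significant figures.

Ka = 1.9 × 10^-5

[H+] = 10^(-3.22) = 6.03 × 10^-4 M
At equilibrium [HA] = 0.02 − 6.03 × 10^-4 = 1.94 × 10^-2 M
Ka = [H+][A-]/[HA] = (6.03 × 10^-4)² / 1.94 × 10^-2 = 1.9 × 10^-5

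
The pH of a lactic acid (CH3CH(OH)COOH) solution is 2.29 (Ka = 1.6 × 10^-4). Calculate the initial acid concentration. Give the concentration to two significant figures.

C₀ = 1.7 × 10^-1 M

[H+] = 10^(-2.29) = 5.13 × 10^-3 M = x
Ka = x²/(C₀ − x) ⇒ C₀ = x + x²/Ka
C₀ = 5.13 × 10^-3 + (5.13 × 10^-3)²/(1.6 × 10^-4) = 1.70 × 10^-1 M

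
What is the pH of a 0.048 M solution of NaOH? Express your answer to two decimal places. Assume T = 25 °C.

pH = 12.68

NaOH is a strong base; [OH-] = 0.048 M.
pOH = -log(0.048) = 1.32
pH = 14.00 - 1.32 = 12.68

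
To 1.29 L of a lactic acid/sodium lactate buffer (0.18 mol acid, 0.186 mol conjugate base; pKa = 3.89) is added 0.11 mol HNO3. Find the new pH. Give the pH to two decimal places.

pH = 3.31

Added H+ converts CH3CH(OH)COO- to CH3CH(OH)COOH: CH3CH(OH)COOH → 0.29 mol, CH3CH(OH)COO- → 0.076 mol.
pH = pKa + log([A⁻]/[HA]) = 3.89 + log(0.076/0.29) = 3.89 -0.582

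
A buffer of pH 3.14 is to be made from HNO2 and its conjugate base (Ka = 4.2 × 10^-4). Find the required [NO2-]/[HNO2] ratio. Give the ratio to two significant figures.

ratio = 0.58

pKa = -log(4.2 × 10^-4) = 3.377
pH = pKa + log(r) ⇒ log(r) = 3.14 − 3.377 = -0.237
r = [NO2-]/[HNO2] = 10^(-0.237) = 0.579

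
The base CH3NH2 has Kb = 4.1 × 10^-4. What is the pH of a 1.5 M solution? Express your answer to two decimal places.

pH = 12.39

CH3NH2 + H2O ⇌ CH3NH3+ + OH-
From the ICE table, Kb = [OH-]²/(1.5 − [OH-]) = 4.1 × 10^-4.
Assume [OH-] ≪ 1.5: [OH-] ≈ √(4.1 × 10^-4 × 1.5) = 2.48 × 10^-2 M
Check: 1.7% ionized — well under 5%, approximation valid.
pOH = 1.61, so pH = 14.00 − pOH = 12.39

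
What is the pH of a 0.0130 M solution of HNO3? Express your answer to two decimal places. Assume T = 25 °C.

HNO3 is a strong acid and dissociates completely, so [H+] = 0.0130 M.
pH = -log(0.013) = 1.89

pH = 1.89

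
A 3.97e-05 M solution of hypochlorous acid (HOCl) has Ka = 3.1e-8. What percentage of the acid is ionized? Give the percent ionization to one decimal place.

HOCl ⇌ OCl- + H+; let x = [H+] at equilibrium.
x ≈ √(Ka·C₀) = √(3.1 × 10^-8 × 3.97e-05) = 1.11 × 10^-6 M
Fraction ionized = 1.11 × 10^-6 / 3.97e-05 = 0.0280 → 2.8%

2.8%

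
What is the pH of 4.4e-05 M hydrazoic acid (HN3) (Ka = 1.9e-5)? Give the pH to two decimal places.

HN3 ⇌ N3- + H+
From the ICE table, Ka = [H+]²/(4.4e-05 − [H+]) = 1.9 × 10^-5.
The 5% rule fails; solving [H+]² + Ka·[H+] − Ka·C₀ = 0 exactly:
[H+] = (−Ka + √(Ka² + 4·Ka·C₀))/2 = 2.09 × 10^-5 M
pH = −log[H+] = −log(2.09 × 10^-5) = 4.68

pH = 4.68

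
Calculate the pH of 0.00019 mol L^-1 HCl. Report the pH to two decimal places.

pH = 3.72

HCl is a strong acid and dissociates completely, so [H+] = 0.00019 M.
pH = -log(0.00019) = 3.72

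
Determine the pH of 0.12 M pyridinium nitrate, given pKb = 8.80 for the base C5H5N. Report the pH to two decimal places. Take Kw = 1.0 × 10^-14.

C5H5NH+ is the conjugate acid of the weak base C5H5N.
Kb = 10^(−8.80) = 1.58 × 10^-9
Ka = Kw/Kb = 1.0×10^-14 / 1.58 × 10^-9 = 6.33 × 10^-6
Ka = x²/(0.12 − x) = 6.33 × 10^-6
Neglecting x in the denominator: x = √(6.33 × 10^-6 × 0.12) = 8.72 × 10^-4 M
Check: 0.73% ionized — well under 5%, approximation valid.
pH = −log(8.72 × 10^-4) = 3.06

pH = 3.06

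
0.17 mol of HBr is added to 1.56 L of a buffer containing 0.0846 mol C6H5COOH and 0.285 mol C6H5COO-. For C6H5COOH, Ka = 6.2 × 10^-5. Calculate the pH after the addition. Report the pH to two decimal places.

After neutralization: n(C6H5COOH) = 0.255 mol, n(C6H5COO-) = 0.115 mol.
pKa = −log(6.2 × 10^-5) = 4.208
pH = pKa + log([A⁻]/[HA]) = 4.208 + log(0.115/0.255) = 4.208 -0.346

pH = 3.86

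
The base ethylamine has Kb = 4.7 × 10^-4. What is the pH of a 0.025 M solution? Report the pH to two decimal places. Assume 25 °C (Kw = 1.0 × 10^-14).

pH = 11.51

C2H5NH2 + H2O ⇌ C2H5NH3+ + OH-
Let x = [OH-] at equilibrium. Kb = x²/(0.025 − x).
x is not negligible relative to C₀; solve x² + 0.00047·x − 1.18e-05 = 0.
x = [−0.00047 + √(0.00047² + 4.7e-05)]/2 = 3.20 × 10^-3 M
pOH = −log(3.20 × 10^-3) = 2.49; pH = 14.00 − 2.49 = 11.51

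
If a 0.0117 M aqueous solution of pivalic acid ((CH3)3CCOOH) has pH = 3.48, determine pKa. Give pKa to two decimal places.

pKa = 5.02

[H+] = 10^(-3.48) = 3.31 × 10^-4 M
At equilibrium [HA] = 0.0117 − 3.31 × 10^-4 = 1.14 × 10^-2 M
Ka = [H+][A-]/[HA] = (3.31 × 10^-4)² / 1.14 × 10^-2 = 9.61 × 10^-6
pKa = -log(9.61 × 10^-6) = 5.02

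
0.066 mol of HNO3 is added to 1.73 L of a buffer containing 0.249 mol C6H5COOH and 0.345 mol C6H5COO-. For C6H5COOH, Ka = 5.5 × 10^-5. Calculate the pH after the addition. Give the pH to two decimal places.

Added H+ converts C6H5COO- to C6H5COOH: C6H5COOH → 0.315 mol, C6H5COO- → 0.279 mol.
pKa = −log(5.5 × 10^-5) = 4.260
pH = pKa + log(n_C6H5COO-/n_C6H5COOH) = 4.260 + log(0.279/0.315) = 4.260 + (-0.053)

pH = 4.21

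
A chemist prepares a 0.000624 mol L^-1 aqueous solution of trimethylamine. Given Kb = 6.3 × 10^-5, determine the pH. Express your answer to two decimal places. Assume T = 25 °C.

(CH3)3N + H2O ⇌ (CH3)3NH+ + OH-
From the ICE table, Kb = x²/(0.000624 − x) = 6.3 × 10^-5.
Here C₀/Kb ≈ 9.9, so the small-x approximation fails. Use the quadratic:
x = [−6.3e-05 + √(6.3e-05² + 1.57e-07)]/2 = 1.69 × 10^-4 M
pOH = 3.77, so pH = 14.00 − pOH = 10.23

pH = 10.23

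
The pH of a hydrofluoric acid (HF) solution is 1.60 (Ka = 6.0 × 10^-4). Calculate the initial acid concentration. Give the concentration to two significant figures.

C₀ = 1.1 M

[H+] = 10^(-1.60) = 2.51 × 10^-2 M = x
Ka = x²/(C₀ − x) ⇒ C₀ = x + x²/Ka
C₀ = 2.51 × 10^-2 + (2.51 × 10^-2)²/(6.0 × 10^-4) = 1.08 M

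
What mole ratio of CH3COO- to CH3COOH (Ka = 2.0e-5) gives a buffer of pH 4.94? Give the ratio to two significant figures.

ratio = 1.7

pKa = -log(2.0 × 10^-5) = 4.699
pH = pKa + log(r) ⇒ log(r) = 4.94 − 4.699 = +0.241
r = [CH3COO-]/[CH3COOH] = 10^(+0.241) = 1.74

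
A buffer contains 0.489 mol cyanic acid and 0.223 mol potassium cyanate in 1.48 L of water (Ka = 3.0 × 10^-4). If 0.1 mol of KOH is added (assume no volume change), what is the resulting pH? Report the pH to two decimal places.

pH = 3.44

After neutralization: n(HOCN) = 0.389 mol, n(OCN-) = 0.323 mol.
pKa = −log(3.0 × 10^-4) = 3.523
pH = pKa + log(n_OCN-/n_HOCN) = 3.523 + log(0.323/0.389) = 3.523 + (-0.081)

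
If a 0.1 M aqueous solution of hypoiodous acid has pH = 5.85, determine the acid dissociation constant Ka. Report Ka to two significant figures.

[H+] = 10^(-5.85) = 1.41 × 10^-6 M
At equilibrium [HA] = 0.1 − 1.41 × 10^-6 = 1.00 × 10^-1 M
Ka = [H+][A-]/[HA] = (1.41 × 10^-6)² / 1.00 × 10^-1 = 2.0 × 10^-11

Ka = 2.0 × 10^-11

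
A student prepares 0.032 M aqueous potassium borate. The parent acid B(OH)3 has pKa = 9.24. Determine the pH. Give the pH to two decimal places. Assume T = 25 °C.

B(OH)4- is the conjugate base of the weak acid B(OH)3.
Ka = 10^(−9.24) = 5.75 × 10^-10
Kb = Kw/Ka = 1.0×10^-14 / 5.75 × 10^-10 = 1.74 × 10^-5
From the ICE table, Kb = x²/(0.032 − x) = 1.74 × 10^-5.
Assume x ≪ 0.032: x ≈ √(1.74 × 10^-5 × 0.032) = 7.46 × 10^-4 M
pOH = −log(7.46 × 10^-4) = 3.13; pH = 14.00 − 3.13 = 10.87

pH = 10.87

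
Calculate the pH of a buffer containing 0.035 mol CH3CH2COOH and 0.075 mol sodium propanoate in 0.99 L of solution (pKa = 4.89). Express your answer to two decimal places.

Henderson–Hasselbalch: pH = pKa + log([CH3CH2COO-]/[CH3CH2COOH]) = 4.89 + log(0.075/0.035)
pH = 4.89 + (+0.331) = 5.22

pH = 5.22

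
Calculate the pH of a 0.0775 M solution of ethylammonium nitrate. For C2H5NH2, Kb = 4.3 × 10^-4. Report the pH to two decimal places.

C2H5NH3+ is the conjugate acid of the weak base C2H5NH2.
Ka = Kw/Kb = 1.0×10^-14 / 4.3 × 10^-4 = 2.33 × 10^-11
Let x = [H+] at equilibrium. Ka = x²/(0.0775 − x).
Assume x ≪ 0.0775: x ≈ √(2.33 × 10^-11 × 0.0775) = 1.34 × 10^-6 M
pH = −log[H+] = −log(1.34 × 10^-6) = 5.87

pH = 5.87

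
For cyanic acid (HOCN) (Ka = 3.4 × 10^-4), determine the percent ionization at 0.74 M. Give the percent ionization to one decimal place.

2.1%

HOCN ⇌ OCN- + H+; let x = [H+] at equilibrium.
x ≈ √(Ka·C₀) = √(3.4 × 10^-4 × 0.74) = 1.59 × 10^-2 M
Fraction ionized = 1.59 × 10^-2 / 0.74 = 0.0215 → 2.1%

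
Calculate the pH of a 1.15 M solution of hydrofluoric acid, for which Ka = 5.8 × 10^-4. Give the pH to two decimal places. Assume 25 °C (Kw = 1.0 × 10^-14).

HF ⇌ F- + H+
From the ICE table, Ka = x²/(1.15 − x) = 5.8 × 10^-4.
Neglecting x in the denominator: x = √(5.8 × 10^-4 × 1.15) = 2.58 × 10^-2 M
(x/C₀ = 2.2% < 5%, so the approximation holds.)
pH = −log[H+] = −log(2.58 × 10^-2) = 1.59

pH = 1.59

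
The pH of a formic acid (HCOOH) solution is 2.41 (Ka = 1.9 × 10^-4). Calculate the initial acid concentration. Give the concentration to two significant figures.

[H+] = 10^(-2.41) = 3.89 × 10^-3 M = x
Ka = x²/(C₀ − x) ⇒ C₀ = x + x²/Ka
C₀ = 3.89 × 10^-3 + (3.89 × 10^-3)²/(1.9 × 10^-4) = 8.35 × 10^-2 M

C₀ = 8.4 × 10^-2 M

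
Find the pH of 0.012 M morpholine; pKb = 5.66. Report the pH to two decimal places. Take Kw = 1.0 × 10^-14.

pH = 10.21

C4H8ONH + H2O ⇌ C4H8ONH2+ + OH-
Kb = 10^(−5.66) = 2.19 × 10^-6
Kb = [OH-]²/(0.012 − [OH-]) = 2.19 × 10^-6
Assume [OH-] ≪ 0.012: [OH-] ≈ √(2.19 × 10^-6 × 0.012) = 1.62 × 10^-4 M
Check: 1.4% ionized — well under 5%, approximation valid.
pOH = 3.79, so pH = 14.00 − pOH = 10.21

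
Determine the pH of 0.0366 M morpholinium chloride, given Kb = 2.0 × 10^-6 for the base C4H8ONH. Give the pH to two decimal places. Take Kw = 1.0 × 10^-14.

C4H8ONH2+ is the conjugate acid of the weak base C4H8ONH.
Ka = Kw/Kb = 1.0×10^-14 / 2.0 × 10^-6 = 5.00 × 10^-9
Ka = x²/(0.0366 − x) = 5.00 × 10^-9
Assume x ≪ 0.0366: x ≈ √(5.00 × 10^-9 × 0.0366) = 1.35 × 10^-5 M
pH = −log(1.35 × 10^-5) = 4.87

pH = 4.87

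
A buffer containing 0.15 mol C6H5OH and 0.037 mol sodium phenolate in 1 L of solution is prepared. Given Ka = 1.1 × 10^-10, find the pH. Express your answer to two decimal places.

pH = 9.35

pKa = −log(1.1 × 10^-10) = 9.959
Henderson–Hasselbalch: pH = pKa + log([C6H5O-]/[C6H5OH]) = 9.959 + log(0.037/0.15)
pH = 9.959 + (-0.608) = 9.35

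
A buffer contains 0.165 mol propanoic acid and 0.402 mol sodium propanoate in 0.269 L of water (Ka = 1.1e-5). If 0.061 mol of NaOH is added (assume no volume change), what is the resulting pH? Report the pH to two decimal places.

OH- converts CH3CH2COOH to CH3CH2COO-: CH3CH2COOH → 0.104 mol, CH3CH2COO- → 0.463 mol.
pKa = −log(1.1 × 10^-5) = 4.959
pH = pKa + log([A⁻]/[HA]) = 4.959 + log(0.463/0.104) = 4.959 +0.649

pH = 5.61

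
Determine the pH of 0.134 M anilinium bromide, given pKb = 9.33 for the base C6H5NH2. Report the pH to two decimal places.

pH = 2.77

C6H5NH3+ is the conjugate acid of the weak base C6H5NH2.
Kb = 10^(−9.33) = 4.68 × 10^-10
Ka = Kw/Kb = 1.0×10^-14 / 4.68 × 10^-10 = 2.14 × 10^-5
Ka = [H+]²/(0.134 − [H+]) = 2.14 × 10^-5
Since Ka ≪ C₀, [H+] ≈ √(Ka·C₀) = 1.69 × 10^-3 M.
pH = −log(1.69 × 10^-3) = 2.77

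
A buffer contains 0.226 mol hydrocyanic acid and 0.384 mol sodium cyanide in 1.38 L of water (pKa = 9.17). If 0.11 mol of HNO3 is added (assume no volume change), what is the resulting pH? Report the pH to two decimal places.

pH = 9.08

After neutralization: n(HCN) = 0.336 mol, n(CN-) = 0.274 mol.
Henderson–Hasselbalch with mole ratio 0.274/0.336: pH = 9.17 + (-0.089)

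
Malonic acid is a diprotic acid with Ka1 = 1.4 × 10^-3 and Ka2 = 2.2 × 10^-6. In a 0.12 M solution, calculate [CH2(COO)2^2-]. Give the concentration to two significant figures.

First ionization gives [H+] ≈ [CH2(COOH)COO-] = 1.23 × 10^-2 M.
Second step: Ka2 = [H+][CH2(COO)2^2-]/[CH2(COOH)COO-] ≈ [CH2(COO)2^2-] (since [H+] ≈ [CH2(COOH)COO-]).
So [CH2(COO)2^2-] ≈ Ka2.

2.2 × 10^-6 M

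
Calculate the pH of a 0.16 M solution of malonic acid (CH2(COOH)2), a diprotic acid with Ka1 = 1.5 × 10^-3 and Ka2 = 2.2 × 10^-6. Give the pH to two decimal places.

Ka1 ≫ Ka2, so treat the first dissociation as the only significant source of H+.
Ka1 = x²/(0.16 − x) = 1.5 × 10^-3
Solving the quadratic: x = (−Ka1 + √(Ka1² + 4·Ka1·C₀))/2 = 1.48 × 10^-2 M
pH = −log(1.48 × 10^-2) = 1.83

pH = 1.83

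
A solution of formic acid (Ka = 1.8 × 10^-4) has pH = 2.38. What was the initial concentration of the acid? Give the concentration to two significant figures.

C₀ = 1.0 × 10^-1 M

[H+] = 10^(-2.38) = 4.17 × 10^-3 M = x
Ka = x²/(C₀ − x) ⇒ C₀ = x + x²/Ka
C₀ = 4.17 × 10^-3 + (4.17 × 10^-3)²/(1.8 × 10^-4) = 1.01 × 10^-1 M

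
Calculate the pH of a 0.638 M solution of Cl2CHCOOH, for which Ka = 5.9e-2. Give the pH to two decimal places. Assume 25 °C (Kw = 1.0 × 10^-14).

pH = 0.78

Cl2CHCOOH ⇌ Cl2CHCOO- + H+
From the ICE table, Ka = [H+]²/(0.638 − [H+]) = 5.9 × 10^-2.
The 5% rule fails; solving [H+]² + Ka·[H+] − Ka·C₀ = 0 exactly:
[H+] = [−0.059 + √(0.059² + 0.151)]/2 = 1.67 × 10^-1 M
pH = −log[H+] = −log(1.67 × 10^-1) = 0.78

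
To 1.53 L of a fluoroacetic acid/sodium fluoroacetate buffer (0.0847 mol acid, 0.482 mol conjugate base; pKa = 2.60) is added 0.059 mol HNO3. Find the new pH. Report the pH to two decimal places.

pH = 3.07

Added H+ converts FCH2COO- to FCH2COOH: FCH2COOH → 0.144 mol, FCH2COO- → 0.423 mol.
pH = pKa + log(n_FCH2COO-/n_FCH2COOH) = 2.60 + log(0.423/0.144) = 2.60 + (+0.468)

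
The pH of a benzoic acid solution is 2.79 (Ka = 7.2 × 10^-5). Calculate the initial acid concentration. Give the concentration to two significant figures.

C₀ = 3.8 × 10^-2 M

[H+] = 10^(-2.79) = 1.62 × 10^-3 M = x
Ka = x²/(C₀ − x) ⇒ C₀ = x + x²/Ka
C₀ = 1.62 × 10^-3 + (1.62 × 10^-3)²/(7.2 × 10^-5) = 3.81 × 10^-2 M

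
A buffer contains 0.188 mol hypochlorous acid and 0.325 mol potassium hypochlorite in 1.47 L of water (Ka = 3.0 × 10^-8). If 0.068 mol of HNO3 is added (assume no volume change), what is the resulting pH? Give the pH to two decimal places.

pH = 7.52

After neutralization: n(HOCl) = 0.256 mol, n(OCl-) = 0.257 mol.
pKa = −log(3.0 × 10^-8) = 7.523
Henderson–Hasselbalch with mole ratio 0.257/0.256: pH = 7.523 + (+0.002)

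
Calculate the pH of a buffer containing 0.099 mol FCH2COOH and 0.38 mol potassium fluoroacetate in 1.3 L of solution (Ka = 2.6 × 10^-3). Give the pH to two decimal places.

pKa = −log(2.6 × 10^-3) = 2.585
Using pH = pKa + log([base]/[acid]) with [base]/[acid] = 0.38/0.099:
pH = 2.585 + (+0.584) = 3.17

pH = 3.17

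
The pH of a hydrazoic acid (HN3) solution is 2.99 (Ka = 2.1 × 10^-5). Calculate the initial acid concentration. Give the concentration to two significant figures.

[H+] = 10^(-2.99) = 1.02 × 10^-3 M = x
Ka = x²/(C₀ − x) ⇒ C₀ = x + x²/Ka
C₀ = 1.02 × 10^-3 + (1.02 × 10^-3)²/(2.1 × 10^-5) = 5.06 × 10^-2 M

C₀ = 5.1 × 10^-2 M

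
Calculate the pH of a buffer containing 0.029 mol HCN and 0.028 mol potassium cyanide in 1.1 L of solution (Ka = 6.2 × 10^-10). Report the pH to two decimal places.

pKa = −log(6.2 × 10^-10) = 9.208
Henderson–Hasselbalch: pH = pKa + log([CN-]/[HCN]) = 9.208 + log(0.028/0.029)
pH = 9.208 + (-0.015) = 9.19

pH = 9.19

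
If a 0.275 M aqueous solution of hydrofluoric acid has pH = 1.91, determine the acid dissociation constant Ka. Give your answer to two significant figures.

[H+] = 10^(-1.91) = 1.23 × 10^-2 M
At equilibrium [HA] = 0.275 − 1.23 × 10^-2 = 2.63 × 10^-1 M
Ka = [H+][A-]/[HA] = (1.23 × 10^-2)² / 2.63 × 10^-1 = 5.8 × 10^-4

Ka = 5.8 × 10^-4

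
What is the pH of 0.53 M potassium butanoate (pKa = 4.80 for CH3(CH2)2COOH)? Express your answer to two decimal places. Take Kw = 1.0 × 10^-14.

CH3(CH2)2COO- is the conjugate base of the weak acid CH3(CH2)2COOH.
Ka = 10^(−4.80) = 1.58 × 10^-5
Kb = Kw/Ka = 1.0×10^-14 / 1.58 × 10^-5 = 6.33 × 10^-10
Kb = [OH-]²/(0.53 − [OH-]) = 6.33 × 10^-10
Assume [OH-] ≪ 0.53: [OH-] ≈ √(6.33 × 10^-10 × 0.53) = 1.83 × 10^-5 M
Check: 0.0035% ionized — well under 5%, approximation valid.
pOH = −log(1.83 × 10^-5) = 4.74; pH = 14.00 − 4.74 = 9.26

pH = 9.26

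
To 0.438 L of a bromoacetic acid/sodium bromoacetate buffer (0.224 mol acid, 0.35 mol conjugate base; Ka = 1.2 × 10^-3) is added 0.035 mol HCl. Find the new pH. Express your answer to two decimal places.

pH = 3.01

After neutralization: n(BrCH2COOH) = 0.259 mol, n(BrCH2COO-) = 0.315 mol.
pKa = −log(1.2 × 10^-3) = 2.921
pH = pKa + log([A⁻]/[HA]) = 2.921 + log(0.315/0.259) = 2.921 +0.085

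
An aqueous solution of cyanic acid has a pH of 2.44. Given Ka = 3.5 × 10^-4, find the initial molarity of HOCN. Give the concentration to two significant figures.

C₀ = 4.1 × 10^-2 M

[H+] = 10^(-2.44) = 3.63 × 10^-3 M = x
Ka = x²/(C₀ − x) ⇒ C₀ = x + x²/Ka
C₀ = 3.63 × 10^-3 + (3.63 × 10^-3)²/(3.5 × 10^-4) = 4.13 × 10^-2 M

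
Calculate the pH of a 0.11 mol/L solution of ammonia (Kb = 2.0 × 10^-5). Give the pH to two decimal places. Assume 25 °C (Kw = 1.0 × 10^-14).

NH3 + H2O ⇌ NH4+ + OH-
Kb = [OH-]²/(0.11 − [OH-]) = 2.0 × 10^-5
Neglecting [OH-] in the denominator: [OH-] = √(2.0 × 10^-5 × 0.11) = 1.48 × 10^-3 M
Check: 1.3% ionized — well under 5%, approximation valid.
pOH = −log(1.48 × 10^-3) = 2.83; pH = 14.00 − 2.83 = 11.17

pH = 11.17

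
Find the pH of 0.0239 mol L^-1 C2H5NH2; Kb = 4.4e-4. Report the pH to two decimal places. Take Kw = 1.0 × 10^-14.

pH = 11.48

C2H5NH2 + H2O ⇌ C2H5NH3+ + OH-
From the ICE table, Kb = x²/(0.0239 − x) = 4.4 × 10^-4.
x is not negligible relative to C₀; solve x² + 0.00044·x − 1.05e-05 = 0.
x = (−Kb + √(Kb² + 4·Kb·C₀))/2 = 3.03 × 10^-3 M
pOH = 2.52, so pH = 14.00 − pOH = 11.48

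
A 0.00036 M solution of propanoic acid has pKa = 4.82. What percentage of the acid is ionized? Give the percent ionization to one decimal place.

CH3CH2COOH ⇌ CH3CH2COO- + H+; let x = [H+] at equilibrium.
Ka = 10^(−4.82) = 1.51 × 10^-5
Solve x² + 1.51e-05x − 5.44e-09 = 0 → x = 6.66 × 10^-5 M
Fraction ionized = 6.66 × 10^-5 / 0.00036 = 0.1850 → 18.5%

18.5%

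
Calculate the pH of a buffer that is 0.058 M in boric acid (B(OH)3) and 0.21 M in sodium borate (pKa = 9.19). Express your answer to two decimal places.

pH = 9.75

Henderson–Hasselbalch: pH = pKa + log([B(OH)4-]/[B(OH)3]) = 9.19 + log(0.21/0.058)
pH = 9.19 + (+0.559) = 9.75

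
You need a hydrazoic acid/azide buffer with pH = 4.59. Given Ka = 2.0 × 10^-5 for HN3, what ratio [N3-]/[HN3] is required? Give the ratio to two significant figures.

pKa = -log(2.0 × 10^-5) = 4.699
pH = pKa + log(r) ⇒ log(r) = 4.59 − 4.699 = -0.109
r = [N3-]/[HN3] = 10^(-0.109) = 0.778

ratio = 0.78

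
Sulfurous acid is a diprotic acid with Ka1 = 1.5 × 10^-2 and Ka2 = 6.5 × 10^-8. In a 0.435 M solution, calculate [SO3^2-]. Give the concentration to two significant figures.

First ionization gives [H+] ≈ [HSO3-] = 7.36 × 10^-2 M.
Second step: Ka2 = [H+][SO3^2-]/[HSO3-] ≈ [SO3^2-] (since [H+] ≈ [HSO3-]).
So [SO3^2-] ≈ Ka2.

6.5 × 10^-8 M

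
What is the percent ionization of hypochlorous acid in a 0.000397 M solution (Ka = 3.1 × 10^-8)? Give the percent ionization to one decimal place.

0.9%

HOCl ⇌ OCl- + H+; let x = [H+] at equilibrium.
x ≈ √(Ka·C₀) = √(3.1 × 10^-8 × 0.000397) = 3.51 × 10^-6 M
% ionization = x/C₀ × 100% = 3.51 × 10^-6/0.000397 × 100% = 0.9%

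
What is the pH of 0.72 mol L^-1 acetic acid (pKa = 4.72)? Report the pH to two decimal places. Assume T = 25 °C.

CH3COOH ⇌ CH3COO- + H+
Ka = 10^(−4.72) = 1.91 × 10^-5
Ka = [H+]²/(0.72 − [H+]) = 1.91 × 10^-5
Since Ka ≪ C₀, [H+] ≈ √(Ka·C₀) = 3.71 × 10^-3 M.
Check: 0.52% ionized — well under 5%, approximation valid.
pH = −log[H+] = −log(3.71 × 10^-3) = 2.43

pH = 2.43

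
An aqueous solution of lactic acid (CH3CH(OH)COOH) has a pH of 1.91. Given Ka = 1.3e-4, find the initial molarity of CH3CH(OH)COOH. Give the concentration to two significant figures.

[H+] = 10^(-1.91) = 1.23 × 10^-2 M = x
Ka = x²/(C₀ − x) ⇒ C₀ = x + x²/Ka
C₀ = 1.23 × 10^-2 + (1.23 × 10^-2)²/(1.3 × 10^-4) = 1.18 M

C₀ = 1.2 M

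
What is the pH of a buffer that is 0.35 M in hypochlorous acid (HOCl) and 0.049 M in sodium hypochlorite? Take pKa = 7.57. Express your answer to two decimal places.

Using pH = pKa + log([base]/[acid]) with [base]/[acid] = 0.049/0.35:
pH = 7.57 + (-0.854) = 6.72

pH = 6.72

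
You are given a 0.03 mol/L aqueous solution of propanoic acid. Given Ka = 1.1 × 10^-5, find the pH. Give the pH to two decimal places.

pH = 3.24

CH3CH2COOH ⇌ CH3CH2COO- + H+
Let x = [H+] at equilibrium. Ka = x²/(0.03 − x).
Since Ka ≪ C₀, x ≈ √(Ka·C₀) = 5.74 × 10^-4 M.
Check: 1.9% ionized — well under 5%, approximation valid.
pH = −log[H+] = −log(5.74 × 10^-4) = 3.24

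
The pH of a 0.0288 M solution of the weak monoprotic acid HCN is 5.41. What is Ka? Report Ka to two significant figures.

Ka = 5.3 × 10^-10

[H+] = 10^(-5.41) = 3.89 × 10^-6 M
At equilibrium [HA] = 0.0288 − 3.89 × 10^-6 = 2.88 × 10^-2 M
Ka = [H+][A-]/[HA] = (3.89 × 10^-6)² / 2.88 × 10^-2 = 5.3 × 10^-10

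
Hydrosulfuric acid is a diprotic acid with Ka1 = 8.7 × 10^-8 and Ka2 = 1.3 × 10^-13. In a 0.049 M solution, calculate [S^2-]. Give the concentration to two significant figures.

1.3 × 10^-13 M

First ionization gives [H+] ≈ [HS-] = 6.53 × 10^-5 M.
Second step: Ka2 = [H+][S^2-]/[HS-] ≈ [S^2-] (since [H+] ≈ [HS-]).
So [S^2-] ≈ Ka2.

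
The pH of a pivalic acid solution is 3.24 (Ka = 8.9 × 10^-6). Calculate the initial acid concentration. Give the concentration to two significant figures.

C₀ = 3.8 × 10^-2 M

[H+] = 10^(-3.24) = 5.75 × 10^-4 M = x
Ka = x²/(C₀ − x) ⇒ C₀ = x + x²/Ka
C₀ = 5.75 × 10^-4 + (5.75 × 10^-4)²/(8.9 × 10^-6) = 3.77 × 10^-2 M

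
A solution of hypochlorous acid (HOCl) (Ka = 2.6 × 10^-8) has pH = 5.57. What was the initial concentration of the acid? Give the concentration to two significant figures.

C₀ = 2.8 × 10^-4 M

[H+] = 10^(-5.57) = 2.69 × 10^-6 M = x
Ka = x²/(C₀ − x) ⇒ C₀ = x + x²/Ka
C₀ = 2.69 × 10^-6 + (2.69 × 10^-6)²/(2.6 × 10^-8) = 2.81 × 10^-4 M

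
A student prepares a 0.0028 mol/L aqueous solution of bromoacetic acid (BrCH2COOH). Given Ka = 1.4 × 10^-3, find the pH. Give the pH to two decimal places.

pH = 2.85

BrCH2COOH ⇌ BrCH2COO- + H+
Ka = [H+]²/(0.0028 − [H+]) = 1.4 × 10^-3
Here C₀/Ka ≈ 2, so the small-[H+] approximation fails. Use the quadratic:
[H+] = (−Ka + √(Ka² + 4·Ka·C₀))/2 = 1.40 × 10^-3 M
pH = −log[H+] = −log(1.40 × 10^-3) = 2.85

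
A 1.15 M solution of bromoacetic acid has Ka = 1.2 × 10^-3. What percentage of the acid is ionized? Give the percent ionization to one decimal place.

3.2%

BrCH2COOH ⇌ BrCH2COO- + H+; let x = [H+] at equilibrium.
x ≈ √(Ka·C₀) = √(1.2 × 10^-3 × 1.15) = 3.71 × 10^-2 M
% ionization = x/C₀ × 100% = 3.71 × 10^-2/1.15 × 100% = 3.2%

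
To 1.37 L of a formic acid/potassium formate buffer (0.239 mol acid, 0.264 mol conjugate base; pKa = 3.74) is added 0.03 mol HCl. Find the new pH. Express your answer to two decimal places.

pH = 3.68

After neutralization: n(HCOOH) = 0.269 mol, n(HCOO-) = 0.234 mol.
pH = pKa + log([A⁻]/[HA]) = 3.74 + log(0.234/0.269) = 3.74 -0.061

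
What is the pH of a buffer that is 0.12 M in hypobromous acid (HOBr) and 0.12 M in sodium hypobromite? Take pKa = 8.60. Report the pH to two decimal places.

Henderson–Hasselbalch: pH = pKa + log([OBr-]/[HOBr]) = 8.60 + log(0.12/0.12)
pH = 8.60 + (+0.000) = 8.60

pH = 8.60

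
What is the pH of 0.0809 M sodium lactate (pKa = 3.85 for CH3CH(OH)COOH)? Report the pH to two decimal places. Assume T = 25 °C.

pH = 8.38

CH3CH(OH)COO- is the conjugate base of the weak acid CH3CH(OH)COOH.
Ka = 10^(−3.85) = 1.41 × 10^-4
Kb = Kw/Ka = 1.0×10^-14 / 1.41 × 10^-4 = 7.09 × 10^-11
Kb = [OH-]²/(0.0809 − [OH-]) = 7.09 × 10^-11
Since Kb ≪ C₀, [OH-] ≈ √(Kb·C₀) = 2.39 × 10^-6 M.
pOH = −log(2.39 × 10^-6) = 5.62; pH = 14.00 − 5.62 = 8.38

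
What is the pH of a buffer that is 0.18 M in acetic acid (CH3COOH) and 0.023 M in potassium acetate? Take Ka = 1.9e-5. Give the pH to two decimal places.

pKa = −log(1.9 × 10^-5) = 4.721
Using pH = pKa + log([base]/[acid]) with [base]/[acid] = 0.023/0.18:
pH = 4.721 + (-0.894) = 3.83

pH = 3.83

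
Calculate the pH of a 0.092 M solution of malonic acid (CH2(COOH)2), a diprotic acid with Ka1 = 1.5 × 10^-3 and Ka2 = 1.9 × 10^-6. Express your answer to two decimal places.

pH = 1.96

Ka1 ≫ Ka2, so treat the first dissociation as the only significant source of H+.
Ka1 = x²/(0.092 − x) = 1.5 × 10^-3
Solving the quadratic: x = (−Ka1 + √(Ka1² + 4·Ka1·C₀))/2 = 1.10 × 10^-2 M
pH = −log(1.10 × 10^-2) = 1.96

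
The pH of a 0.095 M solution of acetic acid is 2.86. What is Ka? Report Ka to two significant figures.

[H+] = 10^(-2.86) = 1.38 × 10^-3 M
At equilibrium [HA] = 0.095 − 1.38 × 10^-3 = 9.36 × 10^-2 M
Ka = [H+][A-]/[HA] = (1.38 × 10^-3)² / 9.36 × 10^-2 = 2.0 × 10^-5

Ka = 2.0 × 10^-5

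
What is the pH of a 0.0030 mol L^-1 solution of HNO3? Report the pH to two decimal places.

pH = 2.52

HNO3 is a strong acid and dissociates completely, so [H+] = 0.0030 M.
pH = -log(0.003) = 2.52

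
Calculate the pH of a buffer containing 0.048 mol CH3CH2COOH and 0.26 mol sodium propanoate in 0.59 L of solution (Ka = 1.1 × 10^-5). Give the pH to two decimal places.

pKa = −log(1.1 × 10^-5) = 4.959
Using pH = pKa + log([base]/[acid]) with [base]/[acid] = 0.26/0.048:
pH = 4.959 + (+0.734) = 5.69

pH = 5.69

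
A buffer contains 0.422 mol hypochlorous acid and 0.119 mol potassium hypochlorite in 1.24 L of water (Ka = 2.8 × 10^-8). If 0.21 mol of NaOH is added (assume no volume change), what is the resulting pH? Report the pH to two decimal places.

After neutralization: n(HOCl) = 0.212 mol, n(OCl-) = 0.329 mol.
pKa = −log(2.8 × 10^-8) = 7.553
pH = pKa + log([A⁻]/[HA]) = 7.553 + log(0.329/0.212) = 7.553 +0.191

pH = 7.74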